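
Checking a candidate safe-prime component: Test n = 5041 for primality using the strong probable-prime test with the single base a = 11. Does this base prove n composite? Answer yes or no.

no

n − 1 = 5040 = 2^4 · 315, so s = 4 and d = 315.
x_0 = 11^315 mod 5041 = 5040.
x_0 = 5040 ≡ −1, so 11 is not a witness.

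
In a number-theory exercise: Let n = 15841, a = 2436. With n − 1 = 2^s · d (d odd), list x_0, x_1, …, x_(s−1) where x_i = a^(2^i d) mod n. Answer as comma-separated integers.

n − 1 = 15840 = 2^5 · 495, so s = 5 and d = 495.
x_0 = 2436^495 mod 15841 = 9828.
x_1 = 9828^2 mod 15841 = 7007.
x_2 = 7007^2 mod 15841 = 6790.
x_3 = 6790^2 mod 15841 = 6790.
x_4 = 6790^2 mod 15841 = 6790.

9828, 7007, 6790, 6790, 6790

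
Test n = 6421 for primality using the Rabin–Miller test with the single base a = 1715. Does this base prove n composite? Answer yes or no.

n − 1 = 6420 = 2^2 · 1605, so s = 2 and d = 1605.
Repeated squaring mod 6421: 1715^1 ≡ 1715, 1715^2 ≡ 407, 1715^4 ≡ 5124, 1715^8 ≡ 6328, 1715^16 ≡ 2228, 1715^32 ≡ 551, 1715^64 ≡ 1814, 1715^128 ≡ 3044, 1715^256 ≡ 433, 1715^512 ≡ 1280, 1715^1024 ≡ 1045.
1605 = 1024 + 512 + 64 + 4 + 1, so 1715^1605 ≡ 1045·1280·1814·5124·1715 ≡ 6420 (mod 6421).
x_0 = 1715^1605 mod 6421 = 6420.
x_0 = 6420 ≡ −1, so 1715 is not a witness.

no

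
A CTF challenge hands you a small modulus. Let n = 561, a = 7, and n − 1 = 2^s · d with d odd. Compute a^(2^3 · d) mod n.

67

n − 1 = 560 = 2^4 · 35, so s = 4 and d = 35.
x_0 = 7^35 mod 561 = 241.
x_1 = 241^2 mod 561 = 298.
x_2 = 298^2 mod 561 = 166.
x_3 = 166^2 mod 561 = 67.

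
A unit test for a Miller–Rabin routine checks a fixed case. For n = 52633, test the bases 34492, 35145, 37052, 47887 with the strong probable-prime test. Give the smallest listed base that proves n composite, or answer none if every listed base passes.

n − 1 = 52632 = 2^3 · 6579, so s = 3 and d = 6579.
Base 34492: x_0 = 34492^6579 mod 52633 = 52632. x_0 = 52632 ≡ −1, so 34492 is not a witness.
Base 35145: x_0 = 35145^6579 mod 52633 = 11535. x_0 is neither 1 nor 52632, so continue squaring. x_1 = 11535^2 mod 52633 = 1. x_1 = 1 but x_0 ≠ ±1, a nontrivial square root of 1 — 35145 is a witness and 52633 is composite.
Base 37052: x_0 = 37052^6579 mod 52633 = 15037. x_0 is neither 1 nor 52632, so continue squaring. x_1 = 15037^2 mod 52633 = 1. x_1 = 1 but x_0 ≠ ±1, a nontrivial square root of 1 — 37052 is a witness and 52633 is composite.
Base 47887: x_0 = 47887^6579 mod 52633 = 7518. x_0 is neither 1 nor 52632, so continue squaring. x_1 = 7518^2 mod 52633 = 45115. x_2 = 45115^2 mod 52633 = 45115. Reached i = s−1 = 2 without hitting −1: 47887 is a Miller–Rabin witness and 52633 is composite.
The smallest witness among the given bases is 35145.

35145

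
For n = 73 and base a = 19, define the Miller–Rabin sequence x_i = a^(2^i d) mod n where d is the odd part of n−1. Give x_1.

n − 1 = 72 = 2^3 · 9, so s = 3 and d = 9.
Repeated squaring mod 73: 19^1 ≡ 19, 19^2 ≡ 69, 19^4 ≡ 16, 19^8 ≡ 37.
9 = 8 + 1, so 19^9 ≡ 37·19 ≡ 46 (mod 73).
x_0 = 46.
x_1 = 46^2 mod 73 = 72.

72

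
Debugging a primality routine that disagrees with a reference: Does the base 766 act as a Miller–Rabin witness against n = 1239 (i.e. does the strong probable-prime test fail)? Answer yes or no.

n − 1 = 1238 = 2^1 · 619, so s = 1 and d = 619.
x_0 = 766^619 mod 1239 = 766.
x_0 ∉ {1, 1238} and s = 1, so 766 is a Miller–Rabin witness and 1239 is composite.

yes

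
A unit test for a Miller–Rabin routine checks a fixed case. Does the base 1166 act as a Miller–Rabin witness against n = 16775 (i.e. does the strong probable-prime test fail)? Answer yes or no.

yes

n − 1 = 16774 = 2^1 · 8387, so s = 1 and d = 8387.
Repeated squaring mod 16775: 1166^1 ≡ 1166, 1166^2 ≡ 781, 1166^4 ≡ 6061, 1166^8 ≡ 15246, 1166^16 ≡ 6116, 1166^32 ≡ 13981, 1166^64 ≡ 6061, 1166^128 ≡ 15246, 1166^256 ≡ 6116, 1166^512 ≡ 13981, 1166^1024 ≡ 6061, 1166^2048 ≡ 15246, 1166^4096 ≡ 6116, 1166^8192 ≡ 13981.
8387 = 8192 + 128 + 64 + 2 + 1, so 1166^8387 ≡ 13981·15246·6061·781·1166 ≡ 12881 (mod 16775).
x_0 = 1166^8387 mod 16775 = 12881.
x_0 ∉ {1, 16774} and s = 1, so 1166 is a Miller–Rabin witness and 16775 is composite.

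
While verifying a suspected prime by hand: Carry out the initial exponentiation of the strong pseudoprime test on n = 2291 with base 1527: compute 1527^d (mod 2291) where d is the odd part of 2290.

756

n − 1 = 2290 = 2^1 · 1145, so s = 1 and d = 1145.
1527^1145 mod 2291 = 756.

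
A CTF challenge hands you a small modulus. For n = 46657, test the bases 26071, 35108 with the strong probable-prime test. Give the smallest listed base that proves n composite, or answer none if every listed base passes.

n − 1 = 46656 = 2^6 · 729, so s = 6 and d = 729.
Base 26071: x_0 = 26071^729 mod 46657 = 46441. x_0 is neither 1 nor 46656, so continue squaring. x_1 = 46441^2 mod 46657 = 46656. x_1 ≡ −1, so 26071 is not a witness.
Base 35108: x_0 = 35108^729 mod 46657 = 216. x_0 is neither 1 nor 46656, so continue squaring. x_1 = 216^2 mod 46657 = 46656. x_1 ≡ −1, so 35108 is not a witness.
No listed base is a witness for 46657.

none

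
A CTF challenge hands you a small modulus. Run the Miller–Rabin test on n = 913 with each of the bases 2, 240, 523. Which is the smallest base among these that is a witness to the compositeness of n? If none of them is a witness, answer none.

n − 1 = 912 = 2^4 · 57, so s = 4 and d = 57.
Base 2: x_0 = 2^57 mod 913 = 117. x_0 is neither 1 nor 912, so continue squaring. x_1 = 117^2 mod 913 = 907. x_2 = 907^2 mod 913 = 36. x_3 = 36^2 mod 913 = 383. Reached i = s−1 = 3 without hitting −1: 2 is a Miller–Rabin witness and 913 is composite.
Base 240: x_0 = 240^57 mod 913 = 906. x_0 is neither 1 nor 912, so continue squaring. x_1 = 906^2 mod 913 = 49. x_2 = 49^2 mod 913 = 575. x_3 = 575^2 mod 913 = 119. Reached i = s−1 = 3 without hitting −1: 240 is a Miller–Rabin witness and 913 is composite.
Base 523: x_0 = 523^57 mod 913 = 822. x_0 is neither 1 nor 912, so continue squaring. x_1 = 822^2 mod 913 = 64. x_2 = 64^2 mod 913 = 444. x_3 = 444^2 mod 913 = 841. Reached i = s−1 = 3 without hitting −1: 523 is a Miller–Rabin witness and 913 is composite.
The smallest witness among the given bases is 2.

2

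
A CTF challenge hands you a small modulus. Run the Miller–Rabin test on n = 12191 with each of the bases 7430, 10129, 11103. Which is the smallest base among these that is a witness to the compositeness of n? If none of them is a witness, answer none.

7430

n − 1 = 12190 = 2^1 · 6095, so s = 1 and d = 6095.
Base 7430: x_0 = 7430^6095 mod 12191 = 1496. x_0 ∉ {1, 12190} and s = 1, so 7430 is a Miller–Rabin witness and 12191 is composite.
Base 10129: x_0 = 10129^6095 mod 12191 = 1638. x_0 ∉ {1, 12190} and s = 1, so 10129 is a Miller–Rabin witness and 12191 is composite.
Base 11103: x_0 = 11103^6095 mod 12191 = 532. x_0 ∉ {1, 12190} and s = 1, so 11103 is a Miller–Rabin witness and 12191 is composite.
The smallest witness among the given bases is 7430.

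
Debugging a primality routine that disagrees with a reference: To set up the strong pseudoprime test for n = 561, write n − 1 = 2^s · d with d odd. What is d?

35

Halving: 560 → 280 → 140 → 70 → 35; 35 is odd.
So 560 = 2^4 · 35.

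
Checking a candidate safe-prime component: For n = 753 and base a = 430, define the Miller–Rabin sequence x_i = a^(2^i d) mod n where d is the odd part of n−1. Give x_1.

n − 1 = 752 = 2^4 · 47, so s = 4 and d = 47.
By repeated squaring, 430^47 ≡ 523 (mod 753).
x_0 = 523.
x_1 = 523^2 mod 753 = 190.

190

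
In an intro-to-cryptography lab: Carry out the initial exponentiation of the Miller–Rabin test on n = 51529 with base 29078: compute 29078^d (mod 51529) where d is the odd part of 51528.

n − 1 = 51528 = 2^3 · 6441, so s = 3 and d = 6441.
Repeated squaring mod 51529: 29078^1 ≡ 29078, 29078^2 ≡ 42252, 29078^4 ≡ 9299, 29078^8 ≡ 5739, 29078^16 ≡ 9090, 29078^32 ≡ 27113, 29078^64 ≡ 2055, 29078^128 ≡ 49176, 29078^256 ≡ 23006, 29078^512 ≡ 21677, 29078^1024 ≡ 50907, 29078^2048 ≡ 26181, 29078^4096 ≡ 6003.
6441 = 4096 + 2048 + 256 + 32 + 8 + 1, so 29078^6441 ≡ 6003·26181·23006·27113·5739·29078 ≡ 36546 (mod 51529).

36546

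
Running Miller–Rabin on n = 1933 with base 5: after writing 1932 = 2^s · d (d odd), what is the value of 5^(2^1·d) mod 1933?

n − 1 = 1932 = 2^2 · 483, so s = 2 and d = 483.
x_0 = 5^483 mod 1933 = 1335.
x_1 = 1335^2 mod 1933 = 1932.

1932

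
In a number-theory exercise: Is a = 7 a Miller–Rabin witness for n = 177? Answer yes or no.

n − 1 = 176 = 2^4 · 11, so s = 4 and d = 11.
Repeated squaring mod 177: 7^1 ≡ 7, 7^2 ≡ 49, 7^4 ≡ 100, 7^8 ≡ 88.
11 = 8 + 2 + 1, so 7^11 ≡ 88·49·7 ≡ 94 (mod 177).
x_0 = 7^11 mod 177 = 94.
x_0 is neither 1 nor 176, so continue squaring.
x_1 = 94^2 mod 177 = 163.
x_2 = 163^2 mod 177 = 19.
x_3 = 19^2 mod 177 = 7.
Reached i = s−1 = 3 without hitting −1: 7 is a Miller–Rabin witness and 177 is composite.

yes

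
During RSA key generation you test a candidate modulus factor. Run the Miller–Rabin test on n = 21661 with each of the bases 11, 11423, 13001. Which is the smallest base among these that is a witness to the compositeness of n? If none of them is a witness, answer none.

none

n − 1 = 21660 = 2^2 · 5415, so s = 2 and d = 5415.
Base 11: x_0 = 11^5415 mod 21661 = 13497. x_0 is neither 1 nor 21660, so continue squaring. x_1 = 13497^2 mod 21661 = 21660. x_1 ≡ −1, so 11 is not a witness.
Base 11423: x_0 = 11423^5415 mod 21661 = 21660. x_0 = 21660 ≡ −1, so 11423 is not a witness.
Base 13001: x_0 = 13001^5415 mod 21661 = 1. x_0 = 1, so 13001 is not a witness.
No listed base is a witness for 21661.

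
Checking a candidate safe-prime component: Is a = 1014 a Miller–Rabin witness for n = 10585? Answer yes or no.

no

n − 1 = 10584 = 2^3 · 1323, so s = 3 and d = 1323.
x_0 = 1014^1323 mod 10585 = 10584.
x_0 = 10584 ≡ −1, so 1014 is not a witness.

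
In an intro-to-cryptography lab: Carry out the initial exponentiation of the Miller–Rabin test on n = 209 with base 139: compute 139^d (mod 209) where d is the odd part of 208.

n − 1 = 208 = 2^4 · 13, so s = 4 and d = 13.
Repeated squaring mod 209: 139^1 ≡ 139, 139^2 ≡ 93, 139^4 ≡ 80, 139^8 ≡ 130.
13 = 8 + 4 + 1, so 139^13 ≡ 130·80·139 ≡ 156 (mod 209).

156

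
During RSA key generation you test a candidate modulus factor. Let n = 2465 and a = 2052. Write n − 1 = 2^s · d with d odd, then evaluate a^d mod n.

n − 1 = 2464 = 2^5 · 77, so s = 5 and d = 77.
2052^77 mod 2465 = 2377.

2377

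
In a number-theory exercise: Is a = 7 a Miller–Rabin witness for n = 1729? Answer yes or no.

n − 1 = 1728 = 2^6 · 27, so s = 6 and d = 27.
Repeated squaring mod 1729: 7^1 ≡ 7, 7^2 ≡ 49, 7^4 ≡ 672, 7^8 ≡ 315, 7^16 ≡ 672.
27 = 16 + 8 + 2 + 1, so 7^27 ≡ 672·315·49·7 ≡ 343 (mod 1729).
x_0 = 7^27 mod 1729 = 343.
x_0 is neither 1 nor 1728, so continue squaring.
x_1 = 343^2 mod 1729 = 77.
x_2 = 77^2 mod 1729 = 742.
x_3 = 742^2 mod 1729 = 742.
x_4 = 742^2 mod 1729 = 742.
x_5 = 742^2 mod 1729 = 742.
Reached i = s−1 = 5 without hitting −1: 7 is a Miller–Rabin witness and 1729 is composite.

yes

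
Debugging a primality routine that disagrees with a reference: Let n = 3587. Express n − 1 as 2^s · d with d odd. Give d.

Halving: 3586 → 1793; 1793 is odd.
So 3586 = 2^1 · 1793.

1793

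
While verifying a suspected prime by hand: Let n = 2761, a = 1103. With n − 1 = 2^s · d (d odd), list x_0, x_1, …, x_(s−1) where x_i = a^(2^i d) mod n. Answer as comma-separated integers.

793, 2102, 804

n − 1 = 2760 = 2^3 · 345, so s = 3 and d = 345.
x_0 = 1103^345 mod 2761 = 793.
x_1 = 793^2 mod 2761 = 2102.
x_2 = 2102^2 mod 2761 = 804.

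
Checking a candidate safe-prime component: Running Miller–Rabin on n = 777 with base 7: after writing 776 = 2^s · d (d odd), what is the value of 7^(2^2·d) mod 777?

n − 1 = 776 = 2^3 · 97, so s = 3 and d = 97.
x_0 = 7^97 mod 777 = 700.
x_1 = 700^2 mod 777 = 490.
x_2 = 490^2 mod 777 = 7.

7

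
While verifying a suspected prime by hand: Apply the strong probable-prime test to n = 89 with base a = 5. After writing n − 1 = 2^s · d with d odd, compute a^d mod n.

55

n − 1 = 88 = 2^3 · 11, so s = 3 and d = 11.
5^11 mod 89 = 55.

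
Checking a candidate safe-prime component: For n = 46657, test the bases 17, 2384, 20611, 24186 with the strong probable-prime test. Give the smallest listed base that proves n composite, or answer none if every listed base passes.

17

n − 1 = 46656 = 2^6 · 729, so s = 6 and d = 729.
Base 17: x_0 = 17^729 mod 46657 = 31641. x_0 is neither 1 nor 46656, so continue squaring. x_1 = 31641^2 mod 46657 = 33632. x_2 = 33632^2 mod 46657 = 5773. x_3 = 5773^2 mod 46657 = 14431. x_4 = 14431^2 mod 46657 = 23570. x_5 = 23570^2 mod 46657 = 1. x_5 = 1 but x_4 ≠ ±1, a nontrivial square root of 1 — 17 is a witness and 46657 is composite.
Base 2384: x_0 = 2384^729 mod 46657 = 43217. x_0 is neither 1 nor 46656, so continue squaring. x_1 = 43217^2 mod 46657 = 29379. x_2 = 29379^2 mod 46657 = 17798. x_3 = 17798^2 mod 46657 = 14431. x_4 = 14431^2 mod 46657 = 23570. x_5 = 23570^2 mod 46657 = 1. x_5 = 1 but x_4 ≠ ±1, a nontrivial square root of 1 — 2384 is a witness and 46657 is composite.
Base 20611: x_0 = 20611^729 mod 46657 = 44764. x_0 is neither 1 nor 46656, so continue squaring. x_1 = 44764^2 mod 46657 = 37517. x_2 = 37517^2 mod 46657 = 23570. x_3 = 23570^2 mod 46657 = 1. x_3 = 1 but x_2 ≠ ±1, a nontrivial square root of 1 — 20611 is a witness and 46657 is composite.
Base 24186: x_0 = 24186^729 mod 46657 = 40773. x_0 is neither 1 nor 46656, so continue squaring. x_1 = 40773^2 mod 46657 = 1962. x_2 = 1962^2 mod 46657 = 23570. x_3 = 23570^2 mod 46657 = 1. x_3 = 1 but x_2 ≠ ±1, a nontrivial square root of 1 — 24186 is a witness and 46657 is composite.
The smallest witness among the given bases is 17.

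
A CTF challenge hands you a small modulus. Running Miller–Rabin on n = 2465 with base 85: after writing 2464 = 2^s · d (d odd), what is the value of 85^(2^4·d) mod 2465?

1190

n − 1 = 2464 = 2^5 · 77, so s = 5 and d = 77.
Repeated squaring mod 2465: 85^1 ≡ 85, 85^2 ≡ 2295, 85^4 ≡ 1785, 85^8 ≡ 1445, 85^16 ≡ 170, 85^32 ≡ 1785, 85^64 ≡ 1445.
77 = 64 + 8 + 4 + 1, so 85^77 ≡ 1445·1445·1785·85 ≡ 1955 (mod 2465).
x_0 = 1955.
x_1 = 1955^2 mod 2465 = 1275.
x_2 = 1275^2 mod 2465 = 1190.
x_3 = 1190^2 mod 2465 = 1190.
x_4 = 1190^2 mod 2465 = 1190.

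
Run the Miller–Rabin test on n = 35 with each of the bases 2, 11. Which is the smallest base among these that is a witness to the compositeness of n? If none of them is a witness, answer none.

n − 1 = 34 = 2^1 · 17, so s = 1 and d = 17.
Base 2: x_0 = 2^17 mod 35 = 32. x_0 ∉ {1, 34} and s = 1, so 2 is a Miller–Rabin witness and 35 is composite.
Base 11: x_0 = 11^17 mod 35 = 16. x_0 ∉ {1, 34} and s = 1, so 11 is a Miller–Rabin witness and 35 is composite.
The smallest witness among the given bases is 2.

2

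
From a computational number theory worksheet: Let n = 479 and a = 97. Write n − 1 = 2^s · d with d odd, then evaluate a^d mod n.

n − 1 = 478 = 2^1 · 239, so s = 1 and d = 239.
97^239 mod 479 = 1.

1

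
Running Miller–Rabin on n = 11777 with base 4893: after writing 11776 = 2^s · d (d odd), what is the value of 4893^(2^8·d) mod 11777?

11776

n − 1 = 11776 = 2^9 · 23, so s = 9 and d = 23.
By repeated squaring, 4893^23 ≡ 3131 (mod 11777).
x_0 = 3131.
x_1 = 3131^2 mod 11777 = 4697.
x_2 = 4697^2 mod 11777 = 3488.
x_3 = 3488^2 mod 11777 = 503.
x_4 = 503^2 mod 11777 = 5692.
x_5 = 5692^2 mod 11777 = 337.
x_6 = 337^2 mod 11777 = 7576.
x_7 = 7576^2 mod 11777 = 6455.
x_8 = 6455^2 mod 11777 = 11776.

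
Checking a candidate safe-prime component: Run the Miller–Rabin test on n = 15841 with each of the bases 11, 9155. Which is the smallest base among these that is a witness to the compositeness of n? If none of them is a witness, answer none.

n − 1 = 15840 = 2^5 · 495, so s = 5 and d = 495.
Base 11: x_0 = 11^495 mod 15841 = 8989. x_0 is neither 1 nor 15840, so continue squaring. x_1 = 8989^2 mod 15841 = 13021. x_2 = 13021^2 mod 15841 = 218. x_3 = 218^2 mod 15841 = 1. x_3 = 1 but x_2 ≠ ±1, a nontrivial square root of 1 — 11 is a witness and 15841 is composite.
Base 9155: x_0 = 9155^495 mod 15841 = 4682. x_0 is neither 1 nor 15840, so continue squaring. x_1 = 4682^2 mod 15841 = 13021. x_2 = 13021^2 mod 15841 = 218. x_3 = 218^2 mod 15841 = 1. x_3 = 1 but x_2 ≠ ±1, a nontrivial square root of 1 — 9155 is a witness and 15841 is composite.
The smallest witness among the given bases is 11.

11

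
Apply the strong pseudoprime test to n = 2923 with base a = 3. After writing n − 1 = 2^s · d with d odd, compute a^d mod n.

804

n − 1 = 2922 = 2^1 · 1461, so s = 1 and d = 1461.
3^1461 mod 2923 = 804.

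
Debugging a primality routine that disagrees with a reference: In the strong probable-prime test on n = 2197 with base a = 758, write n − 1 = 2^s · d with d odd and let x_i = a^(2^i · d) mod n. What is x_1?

495

n − 1 = 2196 = 2^2 · 549, so s = 2 and d = 549.
x_0 = 758^549 mod 2197 = 597.
x_1 = 597^2 mod 2197 = 495.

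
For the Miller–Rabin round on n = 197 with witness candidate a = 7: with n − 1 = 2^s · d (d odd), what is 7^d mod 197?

196

n − 1 = 196 = 2^2 · 49, so s = 2 and d = 49.
7^49 mod 197 = 196.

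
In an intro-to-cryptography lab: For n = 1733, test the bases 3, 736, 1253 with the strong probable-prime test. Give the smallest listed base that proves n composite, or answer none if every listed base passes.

n − 1 = 1732 = 2^2 · 433, so s = 2 and d = 433.
Base 3: x_0 = 3^433 mod 1733 = 410. x_0 is neither 1 nor 1732, so continue squaring. x_1 = 410^2 mod 1733 = 1732. x_1 ≡ −1, so 3 is not a witness.
Base 736: x_0 = 736^433 mod 1733 = 1323. x_0 is neither 1 nor 1732, so continue squaring. x_1 = 1323^2 mod 1733 = 1732. x_1 ≡ −1, so 736 is not a witness.
Base 1253: x_0 = 1253^433 mod 1733 = 410. x_0 is neither 1 nor 1732, so continue squaring. x_1 = 410^2 mod 1733 = 1732. x_1 ≡ −1, so 1253 is not a witness.
No listed base is a witness for 1733.

none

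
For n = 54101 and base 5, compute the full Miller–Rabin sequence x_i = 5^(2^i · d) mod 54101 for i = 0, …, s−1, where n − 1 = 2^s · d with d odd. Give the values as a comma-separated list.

n − 1 = 54100 = 2^2 · 13525, so s = 2 and d = 13525.
x_0 = 5^13525 mod 54101 = 54100.
x_1 = 54100^2 mod 54101 = 1.

54100, 1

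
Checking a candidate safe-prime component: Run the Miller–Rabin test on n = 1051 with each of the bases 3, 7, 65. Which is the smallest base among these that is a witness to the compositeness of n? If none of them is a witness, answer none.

none

n − 1 = 1050 = 2^1 · 525, so s = 1 and d = 525.
Base 3: x_0 = 3^525 mod 1051 = 1050. x_0 = 1050 ≡ −1, so 3 is not a witness.
Base 7: x_0 = 7^525 mod 1051 = 1050. x_0 = 1050 ≡ −1, so 7 is not a witness.
Base 65: x_0 = 65^525 mod 1051 = 1050. x_0 = 1050 ≡ −1, so 65 is not a witness.
No listed base is a witness for 1051.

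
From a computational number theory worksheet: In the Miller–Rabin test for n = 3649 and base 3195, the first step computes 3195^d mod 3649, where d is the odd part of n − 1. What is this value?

n − 1 = 3648 = 2^6 · 57, so s = 6 and d = 57.
3195^57 mod 3649 = 3031.

3031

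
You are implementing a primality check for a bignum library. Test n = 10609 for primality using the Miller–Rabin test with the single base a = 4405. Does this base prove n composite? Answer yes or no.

no

n − 1 = 10608 = 2^4 · 663, so s = 4 and d = 663.
x_0 = 4405^663 mod 10609 = 1.
x_0 = 1, so 4405 is not a witness.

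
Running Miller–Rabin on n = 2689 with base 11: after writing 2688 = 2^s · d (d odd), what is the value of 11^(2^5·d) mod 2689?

n − 1 = 2688 = 2^7 · 21, so s = 7 and d = 21.
Repeated squaring mod 2689: 11^1 ≡ 11, 11^2 ≡ 121, 11^4 ≡ 1196, 11^8 ≡ 2557, 11^16 ≡ 1290.
21 = 16 + 4 + 1, so 11^21 ≡ 1290·1196·11 ≡ 961 (mod 2689).
x_0 = 961.
x_1 = 961^2 mod 2689 = 1194.
x_2 = 1194^2 mod 2689 = 466.
x_3 = 466^2 mod 2689 = 2036.
x_4 = 2036^2 mod 2689 = 1547.
x_5 = 1547^2 mod 2689 = 2688.

2688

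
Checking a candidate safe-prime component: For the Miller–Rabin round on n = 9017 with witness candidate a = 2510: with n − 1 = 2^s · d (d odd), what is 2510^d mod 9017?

n − 1 = 9016 = 2^3 · 1127, so s = 3 and d = 1127.
2510^1127 mod 9017 = 7725.

7725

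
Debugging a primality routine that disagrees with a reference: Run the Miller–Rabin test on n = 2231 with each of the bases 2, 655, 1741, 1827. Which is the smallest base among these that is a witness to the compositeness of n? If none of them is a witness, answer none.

2

n − 1 = 2230 = 2^1 · 1115, so s = 1 and d = 1115.
Base 2: x_0 = 2^1115 mod 2231 = 108. x_0 ∉ {1, 2230} and s = 1, so 2 is a Miller–Rabin witness and 2231 is composite.
Base 655: x_0 = 655^1115 mod 2231 = 1160. x_0 ∉ {1, 2230} and s = 1, so 655 is a Miller–Rabin witness and 2231 is composite.
Base 1741: x_0 = 1741^1115 mod 2231 = 653. x_0 ∉ {1, 2230} and s = 1, so 1741 is a Miller–Rabin witness and 2231 is composite.
Base 1827: x_0 = 1827^1115 mod 2231 = 879. x_0 ∉ {1, 2230} and s = 1, so 1827 is a Miller–Rabin witness and 2231 is composite.
The smallest witness among the given bases is 2.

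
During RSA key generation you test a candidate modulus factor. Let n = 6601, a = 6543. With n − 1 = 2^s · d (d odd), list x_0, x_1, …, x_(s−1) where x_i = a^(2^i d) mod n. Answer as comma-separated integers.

n − 1 = 6600 = 2^3 · 825, so s = 3 and d = 825.
x_0 = 6543^825 mod 6601 = 2897.
x_1 = 2897^2 mod 6601 = 2738.
x_2 = 2738^2 mod 6601 = 4509.

2897, 2738, 4509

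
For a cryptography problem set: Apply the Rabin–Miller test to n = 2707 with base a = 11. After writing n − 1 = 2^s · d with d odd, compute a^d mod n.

n − 1 = 2706 = 2^1 · 1353, so s = 1 and d = 1353.
11^1353 mod 2707 = 2706.

2706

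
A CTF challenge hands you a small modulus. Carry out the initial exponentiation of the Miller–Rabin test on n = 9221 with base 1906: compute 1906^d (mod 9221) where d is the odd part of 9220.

n − 1 = 9220 = 2^2 · 2305, so s = 2 and d = 2305.
Repeated squaring mod 9221: 1906^1 ≡ 1906, 1906^2 ≡ 8983, 1906^4 ≡ 1318, 1906^8 ≡ 3576, 1906^16 ≡ 7470, 1906^32 ≡ 4629, 1906^64 ≡ 7258, 1906^128 ≡ 8212, 1906^256 ≡ 3771, 1906^512 ≡ 1659, 1906^1024 ≡ 4423, 1906^2048 ≡ 5188.
2305 = 2048 + 256 + 1, so 1906^2305 ≡ 5188·3771·1906 ≡ 9220 (mod 9221).

9220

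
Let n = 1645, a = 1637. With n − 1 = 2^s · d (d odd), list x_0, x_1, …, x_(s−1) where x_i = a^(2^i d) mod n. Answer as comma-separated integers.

n − 1 = 1644 = 2^2 · 411, so s = 2 and d = 411.
x_0 = 1637^411 mod 1645 = 818.
x_1 = 818^2 mod 1645 = 1254.

818, 1254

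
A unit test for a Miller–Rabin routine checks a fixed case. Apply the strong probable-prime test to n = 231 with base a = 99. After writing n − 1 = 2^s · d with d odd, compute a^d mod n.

99

n − 1 = 230 = 2^1 · 115, so s = 1 and d = 115.
99^115 mod 231 = 99.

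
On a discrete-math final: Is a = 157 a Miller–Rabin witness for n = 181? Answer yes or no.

n − 1 = 180 = 2^2 · 45, so s = 2 and d = 45.
x_0 = 157^45 mod 181 = 162.
x_0 is neither 1 nor 180, so continue squaring.
x_1 = 162^2 mod 181 = 180.
x_1 ≡ −1, so 157 is not a witness.

no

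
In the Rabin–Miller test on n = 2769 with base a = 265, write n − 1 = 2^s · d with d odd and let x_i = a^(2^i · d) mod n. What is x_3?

n − 1 = 2768 = 2^4 · 173, so s = 4 and d = 173.
x_0 = 265^173 mod 2769 = 343.
x_1 = 343^2 mod 2769 = 1351.
x_2 = 1351^2 mod 2769 = 430.
x_3 = 430^2 mod 2769 = 2146.

2146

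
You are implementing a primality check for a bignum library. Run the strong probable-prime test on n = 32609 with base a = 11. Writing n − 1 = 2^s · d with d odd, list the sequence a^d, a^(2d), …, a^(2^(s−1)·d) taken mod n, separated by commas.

4312, 6214, 4740, 32608, 1

n − 1 = 32608 = 2^5 · 1019, so s = 5 and d = 1019.
x_0 = 11^1019 mod 32609 = 4312.
x_1 = 4312^2 mod 32609 = 6214.
x_2 = 6214^2 mod 32609 = 4740.
x_3 = 4740^2 mod 32609 = 32608.
x_4 = 32608^2 mod 32609 = 1.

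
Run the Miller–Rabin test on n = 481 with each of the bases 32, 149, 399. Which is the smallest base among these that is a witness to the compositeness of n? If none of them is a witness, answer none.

n − 1 = 480 = 2^5 · 15, so s = 5 and d = 15.
Base 32: x_0 = 32^15 mod 481 = 8. x_0 is neither 1 nor 480, so continue squaring. x_1 = 8^2 mod 481 = 64. x_2 = 64^2 mod 481 = 248. x_3 = 248^2 mod 481 = 417. x_4 = 417^2 mod 481 = 248. Reached i = s−1 = 4 without hitting −1: 32 is a Miller–Rabin witness and 481 is composite.
Base 149: x_0 = 149^15 mod 481 = 112. x_0 is neither 1 nor 480, so continue squaring. x_1 = 112^2 mod 481 = 38. x_2 = 38^2 mod 481 = 1. x_2 = 1 but x_1 ≠ ±1, a nontrivial square root of 1 — 149 is a witness and 481 is composite.
Base 399: x_0 = 399^15 mod 481 = 339. x_0 is neither 1 nor 480, so continue squaring. x_1 = 339^2 mod 481 = 443. x_2 = 443^2 mod 481 = 1. x_2 = 1 but x_1 ≠ ±1, a nontrivial square root of 1 — 399 is a witness and 481 is composite.
The smallest witness among the given bases is 32.

32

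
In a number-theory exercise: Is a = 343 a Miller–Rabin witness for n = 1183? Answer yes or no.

yes

n − 1 = 1182 = 2^1 · 591, so s = 1 and d = 591.
By repeated squaring, 343^591 ≡ 658 (mod 1183).
x_0 = 343^591 mod 1183 = 658.
x_0 ∉ {1, 1182} and s = 1, so 343 is a Miller–Rabin witness and 1183 is composite.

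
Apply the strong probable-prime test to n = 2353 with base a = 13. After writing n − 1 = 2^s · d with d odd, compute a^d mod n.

208

n − 1 = 2352 = 2^4 · 147, so s = 4 and d = 147.
Repeated squaring mod 2353: 13^1 ≡ 13, 13^2 ≡ 169, 13^4 ≡ 325, 13^8 ≡ 2093, 13^16 ≡ 1716, 13^32 ≡ 1053, 13^64 ≡ 546, 13^128 ≡ 1638.
147 = 128 + 16 + 2 + 1, so 13^147 ≡ 1638·1716·169·13 ≡ 208 (mod 2353).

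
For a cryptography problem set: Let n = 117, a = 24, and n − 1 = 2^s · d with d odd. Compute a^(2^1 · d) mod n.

36

n − 1 = 116 = 2^2 · 29, so s = 2 and d = 29.
Repeated squaring mod 117: 24^1 ≡ 24, 24^2 ≡ 108, 24^4 ≡ 81, 24^8 ≡ 9, 24^16 ≡ 81.
29 = 16 + 8 + 4 + 1, so 24^29 ≡ 81·9·81·24 ≡ 72 (mod 117).
x_0 = 72.
x_1 = 72^2 mod 117 = 36.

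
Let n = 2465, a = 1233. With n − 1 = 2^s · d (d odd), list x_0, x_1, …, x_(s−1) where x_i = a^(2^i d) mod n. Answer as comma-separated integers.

n − 1 = 2464 = 2^5 · 77, so s = 5 and d = 77.
x_0 = 1233^77 mod 2465 = 2303.
x_1 = 2303^2 mod 2465 = 1594.
x_2 = 1594^2 mod 2465 = 1886.
x_3 = 1886^2 mod 2465 = 1.
x_4 = 1^2 mod 2465 = 1.

2303, 1594, 1886, 1, 1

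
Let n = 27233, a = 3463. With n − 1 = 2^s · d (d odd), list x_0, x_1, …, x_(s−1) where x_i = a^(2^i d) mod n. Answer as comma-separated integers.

5721, 23008, 13010, 7005, 23392

n − 1 = 27232 = 2^5 · 851, so s = 5 and d = 851.
x_0 = 3463^851 mod 27233 = 5721.
x_1 = 5721^2 mod 27233 = 23008.
x_2 = 23008^2 mod 27233 = 13010.
x_3 = 13010^2 mod 27233 = 7005.
x_4 = 7005^2 mod 27233 = 23392.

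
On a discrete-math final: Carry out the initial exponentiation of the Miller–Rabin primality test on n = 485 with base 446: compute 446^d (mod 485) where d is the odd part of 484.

n − 1 = 484 = 2^2 · 121, so s = 2 and d = 121.
Repeated squaring mod 485: 446^1 ≡ 446, 446^2 ≡ 66, 446^4 ≡ 476, 446^8 ≡ 81, 446^16 ≡ 256, 446^32 ≡ 61, 446^64 ≡ 326.
121 = 64 + 32 + 16 + 8 + 1, so 446^121 ≡ 326·61·256·81·446 ≡ 276 (mod 485).

276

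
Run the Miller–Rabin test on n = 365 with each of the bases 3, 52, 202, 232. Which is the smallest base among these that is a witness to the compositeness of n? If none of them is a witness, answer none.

3

n − 1 = 364 = 2^2 · 91, so s = 2 and d = 91.
Base 3: x_0 = 3^91 mod 365 = 362. x_0 is neither 1 nor 364, so continue squaring. x_1 = 362^2 mod 365 = 9. Reached i = s−1 = 1 without hitting −1: 3 is a Miller–Rabin witness and 365 is composite.
Base 52: x_0 = 52^91 mod 365 = 348. x_0 is neither 1 nor 364, so continue squaring. x_1 = 348^2 mod 365 = 289. Reached i = s−1 = 1 without hitting −1: 52 is a Miller–Rabin witness and 365 is composite.
Base 202: x_0 = 202^91 mod 365 = 198. x_0 is neither 1 nor 364, so continue squaring. x_1 = 198^2 mod 365 = 149. Reached i = s−1 = 1 without hitting −1: 202 is a Miller–Rabin witness and 365 is composite.
Base 232: x_0 = 232^91 mod 365 = 233. x_0 is neither 1 nor 364, so continue squaring. x_1 = 233^2 mod 365 = 269. Reached i = s−1 = 1 without hitting −1: 232 is a Miller–Rabin witness and 365 is composite.
The smallest witness among the given bases is 3.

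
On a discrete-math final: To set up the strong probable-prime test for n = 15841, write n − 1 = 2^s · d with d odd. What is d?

495

Halving: 15840 → 7920 → 3960 → 1980 → 990 → 495; 495 is odd.
So 15840 = 2^5 · 495.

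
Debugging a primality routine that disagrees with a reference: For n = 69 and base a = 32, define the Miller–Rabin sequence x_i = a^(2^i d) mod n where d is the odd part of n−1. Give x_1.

n − 1 = 68 = 2^2 · 17, so s = 2 and d = 17.
x_0 = 32^17 mod 69 = 26.
x_1 = 26^2 mod 69 = 55.

55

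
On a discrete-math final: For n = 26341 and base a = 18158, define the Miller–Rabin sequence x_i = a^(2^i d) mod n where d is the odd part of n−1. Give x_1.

n − 1 = 26340 = 2^2 · 6585, so s = 2 and d = 6585.
x_0 = 18158^6585 mod 26341 = 24521.
x_1 = 24521^2 mod 26341 = 19775.

19775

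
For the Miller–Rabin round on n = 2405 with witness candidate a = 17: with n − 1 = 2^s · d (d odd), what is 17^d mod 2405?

1317

n − 1 = 2404 = 2^2 · 601, so s = 2 and d = 601.
17^601 mod 2405 = 1317.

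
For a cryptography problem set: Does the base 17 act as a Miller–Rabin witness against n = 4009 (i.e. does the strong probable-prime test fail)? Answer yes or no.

yes

n − 1 = 4008 = 2^3 · 501, so s = 3 and d = 501.
x_0 = 17^501 mod 4009 = 3351.
x_0 is neither 1 nor 4008, so continue squaring.
x_1 = 3351^2 mod 4009 = 4001.
x_2 = 4001^2 mod 4009 = 64.
Reached i = s−1 = 2 without hitting −1: 17 is a Miller–Rabin witness and 4009 is composite.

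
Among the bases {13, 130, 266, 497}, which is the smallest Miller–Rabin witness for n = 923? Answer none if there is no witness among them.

13

n − 1 = 922 = 2^1 · 461, so s = 1 and d = 461.
Base 13: x_0 = 13^461 mod 923 = 481. x_0 ∉ {1, 922} and s = 1, so 13 is a Miller–Rabin witness and 923 is composite.
Base 130: x_0 = 130^461 mod 923 = 702. x_0 ∉ {1, 922} and s = 1, so 130 is a Miller–Rabin witness and 923 is composite.
Base 266: x_0 = 266^461 mod 923 = 184. x_0 ∉ {1, 922} and s = 1, so 266 is a Miller–Rabin witness and 923 is composite.
Base 497: x_0 = 497^461 mod 923 = 568. x_0 ∉ {1, 922} and s = 1, so 497 is a Miller–Rabin witness and 923 is composite.
The smallest witness among the given bases is 13.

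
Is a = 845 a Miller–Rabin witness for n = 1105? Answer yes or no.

n − 1 = 1104 = 2^4 · 69, so s = 4 and d = 69.
x_0 = 845^69 mod 1105 = 1040.
x_0 is neither 1 nor 1104, so continue squaring.
x_1 = 1040^2 mod 1105 = 910.
x_2 = 910^2 mod 1105 = 455.
x_3 = 455^2 mod 1105 = 390.
Reached i = s−1 = 3 without hitting −1: 845 is a Miller–Rabin witness and 1105 is composite.

yes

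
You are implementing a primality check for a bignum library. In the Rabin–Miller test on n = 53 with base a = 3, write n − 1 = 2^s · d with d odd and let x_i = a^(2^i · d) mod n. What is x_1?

52

n − 1 = 52 = 2^2 · 13, so s = 2 and d = 13.
Repeated squaring mod 53: 3^1 ≡ 3, 3^2 ≡ 9, 3^4 ≡ 28, 3^8 ≡ 42.
13 = 8 + 4 + 1, so 3^13 ≡ 42·28·3 ≡ 30 (mod 53).
x_0 = 30.
x_1 = 30^2 mod 53 = 52.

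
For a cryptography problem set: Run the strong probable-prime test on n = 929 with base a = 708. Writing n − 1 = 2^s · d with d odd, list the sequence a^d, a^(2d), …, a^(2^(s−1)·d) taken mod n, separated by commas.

46, 258, 605, 928, 1

n − 1 = 928 = 2^5 · 29, so s = 5 and d = 29.
x_0 = 708^29 mod 929 = 46.
x_1 = 46^2 mod 929 = 258.
x_2 = 258^2 mod 929 = 605.
x_3 = 605^2 mod 929 = 928.
x_4 = 928^2 mod 929 = 1.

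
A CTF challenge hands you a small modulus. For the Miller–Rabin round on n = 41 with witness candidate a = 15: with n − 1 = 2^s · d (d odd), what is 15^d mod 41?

n − 1 = 40 = 2^3 · 5, so s = 3 and d = 5.
15^5 mod 41 = 14.

14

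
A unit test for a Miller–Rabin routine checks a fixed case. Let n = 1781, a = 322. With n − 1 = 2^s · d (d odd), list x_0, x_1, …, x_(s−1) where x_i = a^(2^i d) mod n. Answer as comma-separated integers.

n − 1 = 1780 = 2^2 · 445, so s = 2 and d = 445.
x_0 = 322^445 mod 1781 = 1245.
x_1 = 1245^2 mod 1781 = 555.

1245, 555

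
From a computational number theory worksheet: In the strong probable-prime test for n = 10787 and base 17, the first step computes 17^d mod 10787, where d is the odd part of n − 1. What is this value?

n − 1 = 10786 = 2^1 · 5393, so s = 1 and d = 5393.
By repeated squaring, 17^5393 ≡ 3050 (mod 10787).

3050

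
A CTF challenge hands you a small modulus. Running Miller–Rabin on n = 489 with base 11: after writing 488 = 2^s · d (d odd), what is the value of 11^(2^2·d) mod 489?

n − 1 = 488 = 2^3 · 61, so s = 3 and d = 61.
Repeated squaring mod 489: 11^1 ≡ 11, 11^2 ≡ 121, 11^4 ≡ 460, 11^8 ≡ 352, 11^16 ≡ 187, 11^32 ≡ 250.
61 = 32 + 16 + 8 + 4 + 1, so 11^61 ≡ 250·187·352·460·11 ≡ 389 (mod 489).
x_0 = 389.
x_1 = 389^2 mod 489 = 220.
x_2 = 220^2 mod 489 = 478.

478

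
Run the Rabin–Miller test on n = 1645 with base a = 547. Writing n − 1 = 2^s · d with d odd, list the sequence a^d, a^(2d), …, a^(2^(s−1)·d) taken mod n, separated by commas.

n − 1 = 1644 = 2^2 · 411, so s = 2 and d = 411.
x_0 = 547^411 mod 1645 = 673.
x_1 = 673^2 mod 1645 = 554.

673, 554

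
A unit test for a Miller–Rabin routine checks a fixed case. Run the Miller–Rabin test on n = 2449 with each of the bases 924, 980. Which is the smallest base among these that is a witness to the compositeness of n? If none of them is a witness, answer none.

n − 1 = 2448 = 2^4 · 153, so s = 4 and d = 153.
Base 924: x_0 = 924^153 mod 2449 = 1. x_0 = 1, so 924 is not a witness.
Base 980: x_0 = 980^153 mod 2449 = 1961. x_0 is neither 1 nor 2448, so continue squaring. x_1 = 1961^2 mod 2449 = 591. x_2 = 591^2 mod 2449 = 1523. x_3 = 1523^2 mod 2449 = 326. Reached i = s−1 = 3 without hitting −1: 980 is a Miller–Rabin witness and 2449 is composite.
The smallest witness among the given bases is 980.

980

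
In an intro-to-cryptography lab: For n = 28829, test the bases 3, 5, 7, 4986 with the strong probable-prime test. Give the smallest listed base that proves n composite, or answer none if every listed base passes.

n − 1 = 28828 = 2^2 · 7207, so s = 2 and d = 7207.
Base 3: x_0 = 3^7207 mod 28829 = 3160. x_0 is neither 1 nor 28828, so continue squaring. x_1 = 3160^2 mod 28829 = 10766. Reached i = s−1 = 1 without hitting −1: 3 is a Miller–Rabin witness and 28829 is composite.
Base 5: x_0 = 5^7207 mod 28829 = 5344. x_0 is neither 1 nor 28828, so continue squaring. x_1 = 5344^2 mod 28829 = 17626. Reached i = s−1 = 1 without hitting −1: 5 is a Miller–Rabin witness and 28829 is composite.
Base 7: x_0 = 7^7207 mod 28829 = 28422. x_0 is neither 1 nor 28828, so continue squaring. x_1 = 28422^2 mod 28829 = 21504. Reached i = s−1 = 1 without hitting −1: 7 is a Miller–Rabin witness and 28829 is composite.
Base 4986: x_0 = 4986^7207 mod 28829 = 19436. x_0 is neither 1 nor 28828, so continue squaring. x_1 = 19436^2 mod 28829 = 11709. Reached i = s−1 = 1 without hitting −1: 4986 is a Miller–Rabin witness and 28829 is composite.
The smallest witness among the given bases is 3.

3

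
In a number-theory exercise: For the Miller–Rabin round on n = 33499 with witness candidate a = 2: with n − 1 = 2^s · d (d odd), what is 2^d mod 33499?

n − 1 = 33498 = 2^1 · 16749, so s = 1 and d = 16749.
Repeated squaring mod 33499: 2^1 ≡ 2, 2^2 ≡ 4, 2^4 ≡ 16, 2^8 ≡ 256, 2^16 ≡ 32037, 2^32 ≡ 27007, 2^64 ≡ 4322, 2^128 ≡ 20741, 2^256 ≡ 28422, 2^512 ≡ 15198, 2^1024 ≡ 3599, 2^2048 ≡ 22187, 2^4096 ≡ 28663, 2^8192 ≡ 4594, 2^16384 ≡ 466.
16749 = 16384 + 256 + 64 + 32 + 8 + 4 + 1, so 2^16749 ≡ 466·28422·4322·27007·256·16·2 ≡ 25034 (mod 33499).

25034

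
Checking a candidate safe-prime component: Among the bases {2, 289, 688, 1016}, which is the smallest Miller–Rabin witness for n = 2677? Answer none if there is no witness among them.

n − 1 = 2676 = 2^2 · 669, so s = 2 and d = 669.
Base 2: x_0 = 2^669 mod 2677 = 2127. x_0 is neither 1 nor 2676, so continue squaring. x_1 = 2127^2 mod 2677 = 2676. x_1 ≡ −1, so 2 is not a witness.
Base 289: x_0 = 289^669 mod 2677 = 1. x_0 = 1, so 289 is not a witness.
Base 688: x_0 = 688^669 mod 2677 = 1. x_0 = 1, so 688 is not a witness.
Base 1016: x_0 = 1016^669 mod 2677 = 1. x_0 = 1, so 1016 is not a witness.
No listed base is a witness for 2677.

none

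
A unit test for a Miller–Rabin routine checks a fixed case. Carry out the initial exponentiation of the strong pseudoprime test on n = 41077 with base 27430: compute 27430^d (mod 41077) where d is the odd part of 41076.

n − 1 = 41076 = 2^2 · 10269, so s = 2 and d = 10269.
27430^10269 mod 41077 = 1.

1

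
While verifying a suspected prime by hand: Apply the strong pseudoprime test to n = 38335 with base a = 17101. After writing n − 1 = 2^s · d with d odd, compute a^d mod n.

n − 1 = 38334 = 2^1 · 19167, so s = 1 and d = 19167.
Repeated squaring mod 38335: 17101^1 ≡ 17101, 17101^2 ≡ 24821, 17101^4 ≡ 256, 17101^8 ≡ 27201, 17101^16 ≡ 28901, 17101^32 ≡ 24821, 17101^64 ≡ 256, 17101^128 ≡ 27201, 17101^256 ≡ 28901, 17101^512 ≡ 24821, 17101^1024 ≡ 256, 17101^2048 ≡ 27201, 17101^4096 ≡ 28901, 17101^8192 ≡ 24821, 17101^16384 ≡ 256.
19167 = 16384 + 2048 + 512 + 128 + 64 + 16 + 8 + 4 + 2 + 1, so 17101^19167 ≡ 256·27201·24821·27201·256·28901·27201·256·24821·17101 ≡ 21181 (mod 38335).

21181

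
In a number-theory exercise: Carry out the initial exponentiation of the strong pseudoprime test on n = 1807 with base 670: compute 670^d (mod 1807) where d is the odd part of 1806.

226

n − 1 = 1806 = 2^1 · 903, so s = 1 and d = 903.
Repeated squaring mod 1807: 670^1 ≡ 670, 670^2 ≡ 764, 670^4 ≡ 35, 670^8 ≡ 1225, 670^16 ≡ 815, 670^32 ≡ 1056, 670^64 ≡ 217, 670^128 ≡ 107, 670^256 ≡ 607, 670^512 ≡ 1628.
903 = 512 + 256 + 128 + 4 + 2 + 1, so 670^903 ≡ 1628·607·107·35·764·670 ≡ 226 (mod 1807).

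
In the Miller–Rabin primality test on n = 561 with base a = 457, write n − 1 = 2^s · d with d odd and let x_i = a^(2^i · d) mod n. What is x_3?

1

n − 1 = 560 = 2^4 · 35, so s = 4 and d = 35.
x_0 = 457^35 mod 561 = 43.
x_1 = 43^2 mod 561 = 166.
x_2 = 166^2 mod 561 = 67.
x_3 = 67^2 mod 561 = 1.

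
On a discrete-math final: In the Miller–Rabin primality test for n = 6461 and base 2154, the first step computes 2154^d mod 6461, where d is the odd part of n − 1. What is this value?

5157

n − 1 = 6460 = 2^2 · 1615, so s = 2 and d = 1615.
2154^1615 mod 6461 = 5157.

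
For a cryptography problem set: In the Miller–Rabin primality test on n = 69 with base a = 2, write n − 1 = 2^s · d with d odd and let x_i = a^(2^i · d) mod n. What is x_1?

25

n − 1 = 68 = 2^2 · 17, so s = 2 and d = 17.
x_0 = 2^17 mod 69 = 41.
x_1 = 41^2 mod 69 = 25.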